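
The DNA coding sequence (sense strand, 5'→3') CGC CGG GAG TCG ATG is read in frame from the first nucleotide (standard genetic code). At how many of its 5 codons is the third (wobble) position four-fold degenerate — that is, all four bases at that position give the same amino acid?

3

Codon 1 CGC (Arg): third position 4-fold.
Codon 2 CGG (Arg): third position 4-fold.
Codon 3 GAG (Glu): third position 2-fold.
Codon 4 TCG (Ser): third position 4-fold.
Codon 5 ATG (Met): third position 1-fold.
Four-fold degenerate third positions: 3.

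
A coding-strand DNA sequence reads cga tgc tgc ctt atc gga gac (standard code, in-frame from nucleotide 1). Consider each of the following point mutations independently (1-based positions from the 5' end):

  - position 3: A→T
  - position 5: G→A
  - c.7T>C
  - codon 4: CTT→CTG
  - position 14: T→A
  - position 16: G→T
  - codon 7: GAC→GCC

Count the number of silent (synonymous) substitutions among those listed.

Codon 1: CGA (Arg) → CGT (Arg) — synonymous.
Codon 2: TGC (Cys) → TAC (Tyr) — missense.
Codon 3: TGC (Cys) → CGC (Arg) — missense.
Codon 4: CTT (Leu) → CTG (Leu) — synonymous.
Codon 5: ATC (Ile) → AAC (Asn) — missense.
Codon 6: GGA (Gly) → TGA (Stop) — nonsense.
Codon 7: GAC (Asp) → GCC (Ala) — missense.
Synonymous: 2 of 7.

2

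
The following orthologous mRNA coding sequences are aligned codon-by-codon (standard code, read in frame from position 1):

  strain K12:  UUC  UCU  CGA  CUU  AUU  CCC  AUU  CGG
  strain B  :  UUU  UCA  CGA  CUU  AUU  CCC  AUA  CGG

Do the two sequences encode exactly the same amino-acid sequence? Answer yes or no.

Codon 1: UUC Phe / UUU Phe — synonymous.
Codon 2: UCU Ser / UCA Ser — synonymous.
Codon 3: CGA Arg / CGA Arg — identical.
Codon 4: CUU Leu / CUU Leu — identical.
Codon 5: AUU Ile / AUU Ile — identical.
Codon 6: CCC Pro / CCC Pro — identical.
Codon 7: AUU Ile / AUA Ile — synonymous.
Codon 8: CGG Arg / CGG Arg — identical.
Nonsynonymous differences: 0 → same protein.

yes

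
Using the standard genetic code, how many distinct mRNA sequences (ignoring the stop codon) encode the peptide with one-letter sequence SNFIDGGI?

6912

Ser: 6 codons.
Asn: 2 codons.
Phe: 2 codons.
Ile: 3 codons.
Asp: 2 codons.
Gly: 4 codons.
Gly: 4 codons.
Ile: 3 codons.
6 × 2 × 2 × 3 × 2 × 4 × 4 × 3 = 6912.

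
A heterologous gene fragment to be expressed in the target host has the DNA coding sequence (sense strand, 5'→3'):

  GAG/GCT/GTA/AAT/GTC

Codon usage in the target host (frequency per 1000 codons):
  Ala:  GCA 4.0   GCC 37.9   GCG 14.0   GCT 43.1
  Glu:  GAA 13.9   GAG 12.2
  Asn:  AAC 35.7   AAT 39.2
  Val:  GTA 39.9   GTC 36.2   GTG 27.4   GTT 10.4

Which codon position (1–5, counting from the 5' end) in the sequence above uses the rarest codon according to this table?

1

Codon 1 GAG (Glu): 12.2 per 1000.
Codon 2 GCT (Ala): 43.1 per 1000.
Codon 3 GTA (Val): 39.9 per 1000.
Codon 4 AAT (Asn): 39.2 per 1000.
Codon 5 GTC (Val): 36.2 per 1000.
Lowest frequency is 12.2 at codon 1.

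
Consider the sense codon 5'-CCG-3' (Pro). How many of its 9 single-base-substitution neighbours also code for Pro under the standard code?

Position 1: none → 0 synonymous.
Position 2: none → 0 synonymous.
Position 3: CCU, CCC, CCA → 3 synonymous.
Total: 0 + 0 + 3 = 3.

3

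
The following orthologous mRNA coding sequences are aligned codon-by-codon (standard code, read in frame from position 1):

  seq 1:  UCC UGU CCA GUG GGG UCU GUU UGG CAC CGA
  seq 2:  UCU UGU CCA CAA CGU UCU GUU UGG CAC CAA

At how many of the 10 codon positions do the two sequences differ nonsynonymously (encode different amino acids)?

3

Codon 1: UCC Ser / UCU Ser — synonymous.
Codon 2: UGU Cys / UGU Cys — identical.
Codon 3: CCA Pro / CCA Pro — identical.
Codon 4: GUG Val / CAA Gln — nonsynonymous.
Codon 5: GGG Gly / CGU Arg — nonsynonymous.
Codon 6: UCU Ser / UCU Ser — identical.
Codon 7: GUU Val / GUU Val — identical.
Codon 8: UGG Trp / UGG Trp — identical.
Codon 9: CAC His / CAC His — identical.
Codon 10: CGA Arg / CAA Gln — nonsynonymous.
Nonsynonymous differences: 3.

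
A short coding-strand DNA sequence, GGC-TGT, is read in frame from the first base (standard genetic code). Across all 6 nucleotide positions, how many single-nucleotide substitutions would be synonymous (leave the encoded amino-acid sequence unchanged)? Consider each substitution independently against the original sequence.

Codon 1 (GGC, Gly): 3 synonymous substitutions.
Codon 2 (TGT, Cys): 1 synonymous substitution.
Total: 3 + 1 = 4.

4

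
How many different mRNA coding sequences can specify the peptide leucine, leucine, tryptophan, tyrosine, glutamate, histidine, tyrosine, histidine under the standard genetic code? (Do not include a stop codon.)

1152

Leu: 6 codons.
Leu: 6 codons.
Trp: 1 codon.
Tyr: 2 codons.
Glu: 2 codons.
His: 2 codons.
Tyr: 2 codons.
His: 2 codons.
6 × 6 × 1 × 2 × 2 × 2 × 2 × 2 = 1152.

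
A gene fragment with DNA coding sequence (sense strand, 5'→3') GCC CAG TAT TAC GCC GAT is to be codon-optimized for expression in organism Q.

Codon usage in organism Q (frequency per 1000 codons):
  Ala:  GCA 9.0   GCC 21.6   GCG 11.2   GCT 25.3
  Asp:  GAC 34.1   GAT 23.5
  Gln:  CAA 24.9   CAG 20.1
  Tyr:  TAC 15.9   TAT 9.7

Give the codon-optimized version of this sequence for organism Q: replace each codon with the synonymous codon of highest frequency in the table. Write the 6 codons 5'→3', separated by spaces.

Codon 1 (Ala): best is GCT at 25.3.
Codon 2 (Gln): best is CAA at 24.9.
Codon 3 (Tyr): best is TAC at 15.9.
Codon 4 (Tyr): best is TAC at 15.9.
Codon 5 (Ala): best is GCT at 25.3.
Codon 6 (Asp): best is GAC at 34.1.

GCT CAA TAC TAC GCT GAC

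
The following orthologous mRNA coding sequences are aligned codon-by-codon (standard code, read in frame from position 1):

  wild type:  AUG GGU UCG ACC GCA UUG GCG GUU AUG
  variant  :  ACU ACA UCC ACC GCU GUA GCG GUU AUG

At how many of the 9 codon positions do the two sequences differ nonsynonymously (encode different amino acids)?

Codon 1: AUG Met / ACU Thr — nonsynonymous.
Codon 2: GGU Gly / ACA Thr — nonsynonymous.
Codon 3: UCG Ser / UCC Ser — synonymous.
Codon 4: ACC Thr / ACC Thr — identical.
Codon 5: GCA Ala / GCU Ala — synonymous.
Codon 6: UUG Leu / GUA Val — nonsynonymous.
Codon 7: GCG Ala / GCG Ala — identical.
Codon 8: GUU Val / GUU Val — identical.
Codon 9: AUG Met / AUG Met — identical.
Nonsynonymous differences: 3.

3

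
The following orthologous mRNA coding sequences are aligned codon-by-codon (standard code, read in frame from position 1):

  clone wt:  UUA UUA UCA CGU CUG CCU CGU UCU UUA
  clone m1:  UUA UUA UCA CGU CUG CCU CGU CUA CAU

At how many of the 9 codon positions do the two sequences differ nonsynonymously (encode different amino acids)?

2

Codon 1: UUA Leu / UUA Leu — identical.
Codon 2: UUA Leu / UUA Leu — identical.
Codon 3: UCA Ser / UCA Ser — identical.
Codon 4: CGU Arg / CGU Arg — identical.
Codon 5: CUG Leu / CUG Leu — identical.
Codon 6: CCU Pro / CCU Pro — identical.
Codon 7: CGU Arg / CGU Arg — identical.
Codon 8: UCU Ser / CUA Leu — nonsynonymous.
Codon 9: UUA Leu / CAU His — nonsynonymous.
Nonsynonymous differences: 2.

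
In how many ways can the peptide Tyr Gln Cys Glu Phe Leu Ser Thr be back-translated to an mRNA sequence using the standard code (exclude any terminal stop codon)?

Tyr: 2 codons.
Gln: 2 codons.
Cys: 2 codons.
Glu: 2 codons.
Phe: 2 codons.
Leu: 6 codons.
Ser: 6 codons.
Thr: 4 codons.
2 × 2 × 2 × 2 × 2 × 6 × 6 × 4 = 4608.

4608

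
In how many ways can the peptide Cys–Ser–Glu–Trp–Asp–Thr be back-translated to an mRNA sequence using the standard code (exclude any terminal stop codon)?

Cys: 2 codons.
Ser: 6 codons.
Glu: 2 codons.
Trp: 1 codon.
Asp: 2 codons.
Thr: 4 codons.
2 × 6 × 2 × 1 × 2 × 4 = 192.

192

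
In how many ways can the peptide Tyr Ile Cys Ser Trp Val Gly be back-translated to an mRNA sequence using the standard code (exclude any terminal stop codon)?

Tyr: 2 codons.
Ile: 3 codons.
Cys: 2 codons.
Ser: 6 codons.
Trp: 1 codon.
Val: 4 codons.
Gly: 4 codons.
2 × 3 × 2 × 6 × 1 × 4 × 4 = 1152.

1152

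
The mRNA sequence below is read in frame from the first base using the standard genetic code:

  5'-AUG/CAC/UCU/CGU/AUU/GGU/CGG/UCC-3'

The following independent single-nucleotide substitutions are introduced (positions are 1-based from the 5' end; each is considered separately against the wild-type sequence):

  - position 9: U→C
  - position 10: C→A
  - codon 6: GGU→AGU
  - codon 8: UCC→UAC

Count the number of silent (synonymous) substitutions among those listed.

1

Codon 3: UCU (Ser) → UCC (Ser) — synonymous.
Codon 4: CGU (Arg) → AGU (Ser) — missense.
Codon 6: GGU (Gly) → AGU (Ser) — missense.
Codon 8: UCC (Ser) → UAC (Tyr) — missense.
Synonymous: 1 of 4.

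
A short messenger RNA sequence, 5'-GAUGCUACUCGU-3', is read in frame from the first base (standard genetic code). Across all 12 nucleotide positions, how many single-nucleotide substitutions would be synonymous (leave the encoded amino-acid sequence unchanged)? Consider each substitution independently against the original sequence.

Codon 1 (GAU, Asp): 1 synonymous substitution.
Codon 2 (GCU, Ala): 3 synonymous substitutions.
Codon 3 (ACU, Thr): 3 synonymous substitutions.
Codon 4 (CGU, Arg): 3 synonymous substitutions.
Total: 1 + 3 + 3 + 3 = 10.

10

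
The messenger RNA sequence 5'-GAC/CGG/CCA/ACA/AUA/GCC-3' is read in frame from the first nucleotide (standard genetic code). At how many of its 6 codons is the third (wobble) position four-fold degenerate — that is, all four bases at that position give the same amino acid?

4

Codon 1 GAC (Asp): third position 2-fold.
Codon 2 CGG (Arg): third position 4-fold.
Codon 3 CCA (Pro): third position 4-fold.
Codon 4 ACA (Thr): third position 4-fold.
Codon 5 AUA (Ile): third position 3-fold.
Codon 6 GCC (Ala): third position 4-fold.
Four-fold degenerate third positions: 4.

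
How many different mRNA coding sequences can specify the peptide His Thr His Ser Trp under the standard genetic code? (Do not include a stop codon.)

96

His: 2 codons.
Thr: 4 codons.
His: 2 codons.
Ser: 6 codons.
Trp: 1 codon.
2 × 4 × 2 × 6 × 1 = 96.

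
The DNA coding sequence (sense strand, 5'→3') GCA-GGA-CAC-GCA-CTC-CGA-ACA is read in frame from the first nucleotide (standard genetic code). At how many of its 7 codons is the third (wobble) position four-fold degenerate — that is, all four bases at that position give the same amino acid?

Codon 1 GCA (Ala): third position 4-fold.
Codon 2 GGA (Gly): third position 4-fold.
Codon 3 CAC (His): third position 2-fold.
Codon 4 GCA (Ala): third position 4-fold.
Codon 5 CTC (Leu): third position 4-fold.
Codon 6 CGA (Arg): third position 4-fold.
Codon 7 ACA (Thr): third position 4-fold.
Four-fold degenerate third positions: 6.

6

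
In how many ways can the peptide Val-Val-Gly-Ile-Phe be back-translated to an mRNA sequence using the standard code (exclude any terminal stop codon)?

384

Val: 4 codons.
Val: 4 codons.
Gly: 4 codons.
Ile: 3 codons.
Phe: 2 codons.
4 × 4 × 4 × 3 × 2 = 384.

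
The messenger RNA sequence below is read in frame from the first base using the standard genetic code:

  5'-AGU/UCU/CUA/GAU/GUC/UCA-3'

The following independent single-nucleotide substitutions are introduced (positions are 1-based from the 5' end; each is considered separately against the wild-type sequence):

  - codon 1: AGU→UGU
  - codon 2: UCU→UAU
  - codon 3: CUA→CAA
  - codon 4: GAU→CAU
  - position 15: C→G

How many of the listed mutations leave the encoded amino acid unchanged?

Codon 1: AGU (Ser) → UGU (Cys) — missense.
Codon 2: UCU (Ser) → UAU (Tyr) — missense.
Codon 3: CUA (Leu) → CAA (Gln) — missense.
Codon 4: GAU (Asp) → CAU (His) — missense.
Codon 5: GUC (Val) → GUG (Val) — synonymous.
Synonymous: 1 of 5.

1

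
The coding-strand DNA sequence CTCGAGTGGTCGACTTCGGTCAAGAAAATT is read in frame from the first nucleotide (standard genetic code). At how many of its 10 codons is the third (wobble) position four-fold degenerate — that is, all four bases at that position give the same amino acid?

5

Codon 1 CTC (Leu): third position 4-fold.
Codon 2 GAG (Glu): third position 2-fold.
Codon 3 TGG (Trp): third position 1-fold.
Codon 4 TCG (Ser): third position 4-fold.
Codon 5 ACT (Thr): third position 4-fold.
Codon 6 TCG (Ser): third position 4-fold.
Codon 7 GTC (Val): third position 4-fold.
Codon 8 AAG (Lys): third position 2-fold.
Codon 9 AAA (Lys): third position 2-fold.
Codon 10 ATT (Ile): third position 3-fold.
Four-fold degenerate third positions: 5.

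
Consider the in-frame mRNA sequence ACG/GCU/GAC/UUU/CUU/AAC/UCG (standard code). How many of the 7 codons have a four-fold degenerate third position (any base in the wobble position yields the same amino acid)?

Codon 1 ACG (Thr): third position 4-fold.
Codon 2 GCU (Ala): third position 4-fold.
Codon 3 GAC (Asp): third position 2-fold.
Codon 4 UUU (Phe): third position 2-fold.
Codon 5 CUU (Leu): third position 4-fold.
Codon 6 AAC (Asn): third position 2-fold.
Codon 7 UCG (Ser): third position 4-fold.
Four-fold degenerate third positions: 4.

4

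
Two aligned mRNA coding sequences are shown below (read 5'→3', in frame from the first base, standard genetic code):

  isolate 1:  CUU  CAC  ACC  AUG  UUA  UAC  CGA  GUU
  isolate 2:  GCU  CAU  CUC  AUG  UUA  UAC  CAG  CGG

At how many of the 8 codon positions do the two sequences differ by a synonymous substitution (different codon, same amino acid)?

1

Codon 1: CUU Leu / GCU Ala — nonsynonymous.
Codon 2: CAC His / CAU His — synonymous.
Codon 3: ACC Thr / CUC Leu — nonsynonymous.
Codon 4: AUG Met / AUG Met — identical.
Codon 5: UUA Leu / UUA Leu — identical.
Codon 6: UAC Tyr / UAC Tyr — identical.
Codon 7: CGA Arg / CAG Gln — nonsynonymous.
Codon 8: GUU Val / CGG Arg — nonsynonymous.
Synonymous differences: 1.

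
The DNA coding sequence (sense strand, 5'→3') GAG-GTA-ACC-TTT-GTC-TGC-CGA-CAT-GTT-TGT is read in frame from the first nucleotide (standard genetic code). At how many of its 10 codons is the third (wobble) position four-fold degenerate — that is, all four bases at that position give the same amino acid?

5

Codon 1 GAG (Glu): third position 2-fold.
Codon 2 GTA (Val): third position 4-fold.
Codon 3 ACC (Thr): third position 4-fold.
Codon 4 TTT (Phe): third position 2-fold.
Codon 5 GTC (Val): third position 4-fold.
Codon 6 TGC (Cys): third position 2-fold.
Codon 7 CGA (Arg): third position 4-fold.
Codon 8 CAT (His): third position 2-fold.
Codon 9 GTT (Val): third position 4-fold.
Codon 10 TGT (Cys): third position 2-fold.
Four-fold degenerate third positions: 5.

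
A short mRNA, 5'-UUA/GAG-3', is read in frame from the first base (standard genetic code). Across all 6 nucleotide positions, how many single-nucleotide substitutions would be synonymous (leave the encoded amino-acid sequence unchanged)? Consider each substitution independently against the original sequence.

Codon 1 (UUA, Leu): 2 synonymous substitutions.
Codon 2 (GAG, Glu): 1 synonymous substitution.
Total: 2 + 1 = 3.

3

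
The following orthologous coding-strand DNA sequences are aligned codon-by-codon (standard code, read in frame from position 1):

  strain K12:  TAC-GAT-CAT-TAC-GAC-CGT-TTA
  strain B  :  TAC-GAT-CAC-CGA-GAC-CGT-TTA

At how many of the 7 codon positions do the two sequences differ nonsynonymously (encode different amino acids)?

1

Codon 1: TAC Tyr / TAC Tyr — identical.
Codon 2: GAT Asp / GAT Asp — identical.
Codon 3: CAT His / CAC His — synonymous.
Codon 4: TAC Tyr / CGA Arg — nonsynonymous.
Codon 5: GAC Asp / GAC Asp — identical.
Codon 6: CGT Arg / CGT Arg — identical.
Codon 7: TTA Leu / TTA Leu — identical.
Nonsynonymous differences: 1.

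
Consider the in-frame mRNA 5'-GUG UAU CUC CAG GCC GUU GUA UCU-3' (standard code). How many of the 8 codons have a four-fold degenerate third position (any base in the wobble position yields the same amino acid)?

6

Codon 1 GUG (Val): third position 4-fold.
Codon 2 UAU (Tyr): third position 2-fold.
Codon 3 CUC (Leu): third position 4-fold.
Codon 4 CAG (Gln): third position 2-fold.
Codon 5 GCC (Ala): third position 4-fold.
Codon 6 GUU (Val): third position 4-fold.
Codon 7 GUA (Val): third position 4-fold.
Codon 8 UCU (Ser): third position 4-fold.
Four-fold degenerate third positions: 6.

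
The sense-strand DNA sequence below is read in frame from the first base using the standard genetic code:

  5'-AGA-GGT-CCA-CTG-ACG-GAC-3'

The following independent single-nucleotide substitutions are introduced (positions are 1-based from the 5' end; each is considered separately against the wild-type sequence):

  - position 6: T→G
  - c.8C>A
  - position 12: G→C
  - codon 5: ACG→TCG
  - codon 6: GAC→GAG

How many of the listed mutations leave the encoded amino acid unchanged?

2

Codon 2: GGT (Gly) → GGG (Gly) — synonymous.
Codon 3: CCA (Pro) → CAA (Gln) — missense.
Codon 4: CTG (Leu) → CTC (Leu) — synonymous.
Codon 5: ACG (Thr) → TCG (Ser) — missense.
Codon 6: GAC (Asp) → GAG (Glu) — missense.
Synonymous: 2 of 5.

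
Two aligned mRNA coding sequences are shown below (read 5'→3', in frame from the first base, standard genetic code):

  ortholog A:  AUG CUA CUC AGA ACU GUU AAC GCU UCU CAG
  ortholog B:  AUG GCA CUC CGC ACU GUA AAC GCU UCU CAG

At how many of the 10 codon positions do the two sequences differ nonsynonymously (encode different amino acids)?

Codon 1: AUG Met / AUG Met — identical.
Codon 2: CUA Leu / GCA Ala — nonsynonymous.
Codon 3: CUC Leu / CUC Leu — identical.
Codon 4: AGA Arg / CGC Arg — synonymous.
Codon 5: ACU Thr / ACU Thr — identical.
Codon 6: GUU Val / GUA Val — synonymous.
Codon 7: AAC Asn / AAC Asn — identical.
Codon 8: GCU Ala / GCU Ala — identical.
Codon 9: UCU Ser / UCU Ser — identical.
Codon 10: CAG Gln / CAG Gln — identical.
Nonsynonymous differences: 1.

1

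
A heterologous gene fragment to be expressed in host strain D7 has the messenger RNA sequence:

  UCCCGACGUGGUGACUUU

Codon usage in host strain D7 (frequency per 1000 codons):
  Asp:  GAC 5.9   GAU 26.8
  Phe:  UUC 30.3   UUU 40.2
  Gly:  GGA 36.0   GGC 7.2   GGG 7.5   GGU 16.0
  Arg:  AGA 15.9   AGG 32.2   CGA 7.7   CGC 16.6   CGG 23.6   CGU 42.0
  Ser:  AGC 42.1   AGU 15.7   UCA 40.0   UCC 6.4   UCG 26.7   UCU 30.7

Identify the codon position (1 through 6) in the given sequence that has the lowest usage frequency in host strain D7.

Codon 1 UCC (Ser): 6.4 per 1000.
Codon 2 CGA (Arg): 7.7 per 1000.
Codon 3 CGU (Arg): 42.0 per 1000.
Codon 4 GGU (Gly): 16.0 per 1000.
Codon 5 GAC (Asp): 5.9 per 1000.
Codon 6 UUU (Phe): 40.2 per 1000.
Lowest frequency is 5.9 at codon 5.

5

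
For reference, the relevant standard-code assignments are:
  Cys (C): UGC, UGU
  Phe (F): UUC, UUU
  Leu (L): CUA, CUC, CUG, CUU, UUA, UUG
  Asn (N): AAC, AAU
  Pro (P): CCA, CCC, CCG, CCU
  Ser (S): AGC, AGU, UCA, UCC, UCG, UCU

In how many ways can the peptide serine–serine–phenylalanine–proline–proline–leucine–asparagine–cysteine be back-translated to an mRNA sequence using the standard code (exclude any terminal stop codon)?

Ser: 6 codons.
Ser: 6 codons.
Phe: 2 codons.
Pro: 4 codons.
Pro: 4 codons.
Leu: 6 codons.
Asn: 2 codons.
Cys: 2 codons.
6 × 6 × 2 × 4 × 4 × 6 × 2 × 2 = 27648.

27648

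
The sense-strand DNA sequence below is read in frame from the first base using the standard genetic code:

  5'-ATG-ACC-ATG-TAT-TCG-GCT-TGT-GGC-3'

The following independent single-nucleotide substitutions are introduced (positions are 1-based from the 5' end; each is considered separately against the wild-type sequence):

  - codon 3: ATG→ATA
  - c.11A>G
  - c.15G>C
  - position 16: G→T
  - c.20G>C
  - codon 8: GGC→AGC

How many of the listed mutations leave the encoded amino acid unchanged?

1

Codon 3: ATG (Met) → ATA (Ile) — missense.
Codon 4: TAT (Tyr) → TGT (Cys) — missense.
Codon 5: TCG (Ser) → TCC (Ser) — synonymous.
Codon 6: GCT (Ala) → TCT (Ser) — missense.
Codon 7: TGT (Cys) → TCT (Ser) — missense.
Codon 8: GGC (Gly) → AGC (Ser) — missense.
Synonymous: 1 of 6.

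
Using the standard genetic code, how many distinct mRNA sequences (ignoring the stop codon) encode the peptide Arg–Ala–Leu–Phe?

Arg: 6 codons.
Ala: 4 codons.
Leu: 6 codons.
Phe: 2 codons.
6 × 4 × 6 × 2 = 288.

288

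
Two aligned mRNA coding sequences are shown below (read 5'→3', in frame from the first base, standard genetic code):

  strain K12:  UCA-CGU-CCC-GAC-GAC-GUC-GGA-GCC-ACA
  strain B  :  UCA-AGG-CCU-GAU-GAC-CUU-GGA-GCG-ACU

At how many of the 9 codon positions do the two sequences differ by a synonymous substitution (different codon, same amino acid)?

5

Codon 1: UCA Ser / UCA Ser — identical.
Codon 2: CGU Arg / AGG Arg — synonymous.
Codon 3: CCC Pro / CCU Pro — synonymous.
Codon 4: GAC Asp / GAU Asp — synonymous.
Codon 5: GAC Asp / GAC Asp — identical.
Codon 6: GUC Val / CUU Leu — nonsynonymous.
Codon 7: GGA Gly / GGA Gly — identical.
Codon 8: GCC Ala / GCG Ala — synonymous.
Codon 9: ACA Thr / ACU Thr — synonymous.
Synonymous differences: 5.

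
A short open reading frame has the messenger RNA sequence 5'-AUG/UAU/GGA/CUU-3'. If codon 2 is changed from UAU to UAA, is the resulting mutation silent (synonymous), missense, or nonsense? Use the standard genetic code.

nonsense

Position 6 falls in codon 2: UAU → Tyr.
After the substitution the codon is UAA → Stop.
The new codon is a stop codon, so this is a nonsense mutation.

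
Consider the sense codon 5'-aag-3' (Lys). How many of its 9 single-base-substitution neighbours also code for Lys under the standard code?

1

Position 1: none → 0 synonymous.
Position 2: none → 0 synonymous.
Position 3: AAA → 1 synonymous.
Total: 0 + 0 + 1 = 1.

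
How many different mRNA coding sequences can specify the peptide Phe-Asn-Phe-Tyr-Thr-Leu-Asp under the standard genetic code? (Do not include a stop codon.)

768

Phe: 2 codons.
Asn: 2 codons.
Phe: 2 codons.
Tyr: 2 codons.
Thr: 4 codons.
Leu: 6 codons.
Asp: 2 codons.
2 × 2 × 2 × 2 × 4 × 6 × 2 = 768.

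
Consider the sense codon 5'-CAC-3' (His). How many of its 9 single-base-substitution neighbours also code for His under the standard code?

Position 1: none → 0 synonymous.
Position 2: none → 0 synonymous.
Position 3: CAU → 1 synonymous.
Total: 0 + 0 + 1 = 1.

1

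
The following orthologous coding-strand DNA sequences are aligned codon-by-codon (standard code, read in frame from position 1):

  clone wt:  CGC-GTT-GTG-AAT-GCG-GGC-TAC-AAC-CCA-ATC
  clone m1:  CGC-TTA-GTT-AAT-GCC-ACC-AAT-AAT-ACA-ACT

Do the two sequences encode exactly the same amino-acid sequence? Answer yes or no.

no

Codon 1: CGC Arg / CGC Arg — identical.
Codon 2: GTT Val / TTA Leu — nonsynonymous.
Codon 3: GTG Val / GTT Val — synonymous.
Codon 4: AAT Asn / AAT Asn — identical.
Codon 5: GCG Ala / GCC Ala — synonymous.
Codon 6: GGC Gly / ACC Thr — nonsynonymous.
Codon 7: TAC Tyr / AAT Asn — nonsynonymous.
Codon 8: AAC Asn / AAT Asn — synonymous.
Codon 9: CCA Pro / ACA Thr — nonsynonymous.
Codon 10: ATC Ile / ACT Thr — nonsynonymous.
Nonsynonymous differences: 5 → different protein.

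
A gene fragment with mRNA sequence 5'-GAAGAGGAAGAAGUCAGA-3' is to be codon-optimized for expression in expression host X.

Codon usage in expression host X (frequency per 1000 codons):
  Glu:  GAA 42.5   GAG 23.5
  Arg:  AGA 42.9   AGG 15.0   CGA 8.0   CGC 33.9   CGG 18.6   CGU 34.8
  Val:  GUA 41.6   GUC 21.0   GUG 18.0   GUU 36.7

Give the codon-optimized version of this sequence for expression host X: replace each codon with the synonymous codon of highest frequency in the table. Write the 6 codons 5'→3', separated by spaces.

Codon 1 (Glu): best is GAA at 42.5.
Codon 2 (Glu): best is GAA at 42.5.
Codon 3 (Glu): best is GAA at 42.5.
Codon 4 (Glu): best is GAA at 42.5.
Codon 5 (Val): best is GUA at 41.6.
Codon 6 (Arg): best is AGA at 42.9.

GAA GAA GAA GAA GUA AGA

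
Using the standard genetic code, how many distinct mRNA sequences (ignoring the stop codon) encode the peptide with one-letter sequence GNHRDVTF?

Gly: 4 codons.
Asn: 2 codons.
His: 2 codons.
Arg: 6 codons.
Asp: 2 codons.
Val: 4 codons.
Thr: 4 codons.
Phe: 2 codons.
4 × 2 × 2 × 6 × 2 × 4 × 4 × 2 = 6144.

6144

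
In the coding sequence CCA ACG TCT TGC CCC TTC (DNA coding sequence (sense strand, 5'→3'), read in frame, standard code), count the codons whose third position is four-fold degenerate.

Codon 1 CCA (Pro): third position 4-fold.
Codon 2 ACG (Thr): third position 4-fold.
Codon 3 TCT (Ser): third position 4-fold.
Codon 4 TGC (Cys): third position 2-fold.
Codon 5 CCC (Pro): third position 4-fold.
Codon 6 TTC (Phe): third position 2-fold.
Four-fold degenerate third positions: 4.

4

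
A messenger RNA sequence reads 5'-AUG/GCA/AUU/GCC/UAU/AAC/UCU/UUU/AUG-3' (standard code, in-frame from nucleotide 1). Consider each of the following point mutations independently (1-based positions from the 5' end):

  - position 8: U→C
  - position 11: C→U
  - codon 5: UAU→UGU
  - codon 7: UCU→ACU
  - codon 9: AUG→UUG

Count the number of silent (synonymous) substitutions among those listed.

Codon 3: AUU (Ile) → ACU (Thr) — missense.
Codon 4: GCC (Ala) → GUC (Val) — missense.
Codon 5: UAU (Tyr) → UGU (Cys) — missense.
Codon 7: UCU (Ser) → ACU (Thr) — missense.
Codon 9: AUG (Met) → UUG (Leu) — missense.
Synonymous: 0 of 5.

0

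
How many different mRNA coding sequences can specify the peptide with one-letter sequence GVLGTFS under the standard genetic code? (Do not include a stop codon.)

Gly: 4 codons.
Val: 4 codons.
Leu: 6 codons.
Gly: 4 codons.
Thr: 4 codons.
Phe: 2 codons.
Ser: 6 codons.
4 × 4 × 6 × 4 × 4 × 2 × 6 = 18432.

18432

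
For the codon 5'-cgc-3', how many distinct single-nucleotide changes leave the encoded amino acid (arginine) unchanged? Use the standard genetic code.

Position 1: none → 0 synonymous.
Position 2: none → 0 synonymous.
Position 3: CGU, CGA, CGG → 3 synonymous.
Total: 0 + 0 + 3 = 3.

3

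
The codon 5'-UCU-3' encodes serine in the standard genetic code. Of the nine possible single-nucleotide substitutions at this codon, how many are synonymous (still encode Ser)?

Position 1: none → 0 synonymous.
Position 2: none → 0 synonymous.
Position 3: UCC, UCA, UCG → 3 synonymous.
Total: 0 + 0 + 3 = 3.

3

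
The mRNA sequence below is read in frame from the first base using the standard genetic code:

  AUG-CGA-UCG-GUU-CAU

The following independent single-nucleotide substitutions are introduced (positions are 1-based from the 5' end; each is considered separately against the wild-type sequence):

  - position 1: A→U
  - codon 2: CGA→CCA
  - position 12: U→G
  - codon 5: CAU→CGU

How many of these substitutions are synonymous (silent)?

Codon 1: AUG (Met) → UUG (Leu) — missense.
Codon 2: CGA (Arg) → CCA (Pro) — missense.
Codon 4: GUU (Val) → GUG (Val) — synonymous.
Codon 5: CAU (His) → CGU (Arg) — missense.
Synonymous: 1 of 4.

1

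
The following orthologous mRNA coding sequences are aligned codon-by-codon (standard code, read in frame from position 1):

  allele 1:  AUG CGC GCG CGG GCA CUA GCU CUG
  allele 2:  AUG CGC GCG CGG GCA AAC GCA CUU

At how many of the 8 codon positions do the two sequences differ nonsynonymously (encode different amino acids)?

1

Codon 1: AUG Met / AUG Met — identical.
Codon 2: CGC Arg / CGC Arg — identical.
Codon 3: GCG Ala / GCG Ala — identical.
Codon 4: CGG Arg / CGG Arg — identical.
Codon 5: GCA Ala / GCA Ala — identical.
Codon 6: CUA Leu / AAC Asn — nonsynonymous.
Codon 7: GCU Ala / GCA Ala — synonymous.
Codon 8: CUG Leu / CUU Leu — synonymous.
Nonsynonymous differences: 1.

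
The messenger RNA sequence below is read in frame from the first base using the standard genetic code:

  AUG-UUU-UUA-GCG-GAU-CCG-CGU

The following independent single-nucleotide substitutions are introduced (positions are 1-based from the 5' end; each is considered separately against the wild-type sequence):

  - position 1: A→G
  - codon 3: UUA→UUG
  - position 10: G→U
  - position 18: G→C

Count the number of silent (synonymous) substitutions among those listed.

Codon 1: AUG (Met) → GUG (Val) — missense.
Codon 3: UUA (Leu) → UUG (Leu) — synonymous.
Codon 4: GCG (Ala) → UCG (Ser) — missense.
Codon 6: CCG (Pro) → CCC (Pro) — synonymous.
Synonymous: 2 of 4.

2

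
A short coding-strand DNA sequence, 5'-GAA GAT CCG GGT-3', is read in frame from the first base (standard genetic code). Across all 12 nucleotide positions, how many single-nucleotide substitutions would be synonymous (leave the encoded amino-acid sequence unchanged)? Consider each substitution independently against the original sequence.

Codon 1 (GAA, Glu): 1 synonymous substitution.
Codon 2 (GAT, Asp): 1 synonymous substitution.
Codon 3 (CCG, Pro): 3 synonymous substitutions.
Codon 4 (GGT, Gly): 3 synonymous substitutions.
Total: 1 + 1 + 3 + 3 = 8.

8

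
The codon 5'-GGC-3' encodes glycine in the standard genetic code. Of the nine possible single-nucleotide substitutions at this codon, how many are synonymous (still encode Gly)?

Position 1: none → 0 synonymous.
Position 2: none → 0 synonymous.
Position 3: GGU, GGA, GGG → 3 synonymous.
Total: 0 + 0 + 3 = 3.

3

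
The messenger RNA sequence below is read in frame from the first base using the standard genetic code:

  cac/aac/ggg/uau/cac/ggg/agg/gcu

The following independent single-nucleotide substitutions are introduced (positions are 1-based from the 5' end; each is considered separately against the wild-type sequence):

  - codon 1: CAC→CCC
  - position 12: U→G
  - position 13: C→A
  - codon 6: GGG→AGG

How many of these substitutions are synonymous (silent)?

Codon 1: CAC (His) → CCC (Pro) — missense.
Codon 4: UAU (Tyr) → UAG (Stop) — nonsense.
Codon 5: CAC (His) → AAC (Asn) — missense.
Codon 6: GGG (Gly) → AGG (Arg) — missense.
Synonymous: 0 of 4.

0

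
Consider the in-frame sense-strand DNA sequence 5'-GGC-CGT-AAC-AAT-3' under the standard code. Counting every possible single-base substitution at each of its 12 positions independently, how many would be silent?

8

Codon 1 (GGC, Gly): 3 synonymous substitutions.
Codon 2 (CGT, Arg): 3 synonymous substitutions.
Codon 3 (AAC, Asn): 1 synonymous substitution.
Codon 4 (AAT, Asn): 1 synonymous substitution.
Total: 3 + 3 + 1 + 1 = 8.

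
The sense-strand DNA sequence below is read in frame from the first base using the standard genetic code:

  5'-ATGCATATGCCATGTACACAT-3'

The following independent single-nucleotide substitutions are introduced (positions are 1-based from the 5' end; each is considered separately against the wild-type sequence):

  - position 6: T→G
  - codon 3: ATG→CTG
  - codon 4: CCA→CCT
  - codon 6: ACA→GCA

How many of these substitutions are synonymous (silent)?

Codon 2: CAT (His) → CAG (Gln) — missense.
Codon 3: ATG (Met) → CTG (Leu) — missense.
Codon 4: CCA (Pro) → CCT (Pro) — synonymous.
Codon 6: ACA (Thr) → GCA (Ala) — missense.
Synonymous: 1 of 4.

1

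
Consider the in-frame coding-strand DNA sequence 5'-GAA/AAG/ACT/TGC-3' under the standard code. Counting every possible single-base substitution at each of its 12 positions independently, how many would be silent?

6

Codon 1 (GAA, Glu): 1 synonymous substitution.
Codon 2 (AAG, Lys): 1 synonymous substitution.
Codon 3 (ACT, Thr): 3 synonymous substitutions.
Codon 4 (TGC, Cys): 1 synonymous substitution.
Total: 1 + 1 + 3 + 1 = 6.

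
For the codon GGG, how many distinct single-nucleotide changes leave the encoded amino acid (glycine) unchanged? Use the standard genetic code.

3

Position 1: none → 0 synonymous.
Position 2: none → 0 synonymous.
Position 3: GGU, GGC, GGA → 3 synonymous.
Total: 0 + 0 + 3 = 3.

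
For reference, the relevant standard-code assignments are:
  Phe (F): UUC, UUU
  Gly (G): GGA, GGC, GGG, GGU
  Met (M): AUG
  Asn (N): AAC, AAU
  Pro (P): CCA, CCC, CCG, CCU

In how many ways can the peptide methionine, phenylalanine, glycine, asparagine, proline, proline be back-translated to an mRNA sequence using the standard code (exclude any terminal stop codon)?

Met: 1 codon.
Phe: 2 codons.
Gly: 4 codons.
Asn: 2 codons.
Pro: 4 codons.
Pro: 4 codons.
1 × 2 × 4 × 2 × 4 × 4 = 256.

256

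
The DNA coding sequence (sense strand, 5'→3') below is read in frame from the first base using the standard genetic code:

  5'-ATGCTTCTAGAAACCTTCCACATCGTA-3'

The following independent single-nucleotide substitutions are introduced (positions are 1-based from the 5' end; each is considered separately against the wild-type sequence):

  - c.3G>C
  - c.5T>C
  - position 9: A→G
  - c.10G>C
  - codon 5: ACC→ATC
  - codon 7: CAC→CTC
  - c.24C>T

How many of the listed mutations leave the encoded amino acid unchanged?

2

Codon 1: ATG (Met) → ATC (Ile) — missense.
Codon 2: CTT (Leu) → CCT (Pro) — missense.
Codon 3: CTA (Leu) → CTG (Leu) — synonymous.
Codon 4: GAA (Glu) → CAA (Gln) — missense.
Codon 5: ACC (Thr) → ATC (Ile) — missense.
Codon 7: CAC (His) → CTC (Leu) — missense.
Codon 8: ATC (Ile) → ATT (Ile) — synonymous.
Synonymous: 2 of 7.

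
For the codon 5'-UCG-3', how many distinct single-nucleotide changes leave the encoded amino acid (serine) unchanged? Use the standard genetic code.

3

Position 1: none → 0 synonymous.
Position 2: none → 0 synonymous.
Position 3: UCU, UCC, UCA → 3 synonymous.
Total: 0 + 0 + 3 = 3.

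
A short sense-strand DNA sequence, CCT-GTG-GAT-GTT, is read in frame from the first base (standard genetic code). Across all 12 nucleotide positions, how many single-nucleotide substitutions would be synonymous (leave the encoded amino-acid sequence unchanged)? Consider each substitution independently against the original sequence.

10

Codon 1 (CCT, Pro): 3 synonymous substitutions.
Codon 2 (GTG, Val): 3 synonymous substitutions.
Codon 3 (GAT, Asp): 1 synonymous substitution.
Codon 4 (GTT, Val): 3 synonymous substitutions.
Total: 3 + 3 + 1 + 3 = 10.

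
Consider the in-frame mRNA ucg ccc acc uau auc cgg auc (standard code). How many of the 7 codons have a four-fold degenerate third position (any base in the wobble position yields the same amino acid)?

4

Codon 1 UCG (Ser): third position 4-fold.
Codon 2 CCC (Pro): third position 4-fold.
Codon 3 ACC (Thr): third position 4-fold.
Codon 4 UAU (Tyr): third position 2-fold.
Codon 5 AUC (Ile): third position 3-fold.
Codon 6 CGG (Arg): third position 4-fold.
Codon 7 AUC (Ile): third position 3-fold.
Four-fold degenerate third positions: 4.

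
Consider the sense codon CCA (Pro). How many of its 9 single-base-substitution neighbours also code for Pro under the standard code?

3

Position 1: none → 0 synonymous.
Position 2: none → 0 synonymous.
Position 3: CCU, CCC, CCG → 3 synonymous.
Total: 0 + 0 + 3 = 3.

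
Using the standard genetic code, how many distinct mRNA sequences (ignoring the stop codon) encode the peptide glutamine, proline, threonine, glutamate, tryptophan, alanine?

256

Gln: 2 codons.
Pro: 4 codons.
Thr: 4 codons.
Glu: 2 codons.
Trp: 1 codon.
Ala: 4 codons.
2 × 4 × 4 × 2 × 1 × 4 = 256.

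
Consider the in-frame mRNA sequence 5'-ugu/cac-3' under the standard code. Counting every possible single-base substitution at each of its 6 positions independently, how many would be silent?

2

Codon 1 (UGU, Cys): 1 synonymous substitution.
Codon 2 (CAC, His): 1 synonymous substitution.
Total: 1 + 1 = 2.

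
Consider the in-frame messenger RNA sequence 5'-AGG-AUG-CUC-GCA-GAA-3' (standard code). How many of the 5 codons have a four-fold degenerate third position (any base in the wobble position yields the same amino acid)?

2

Codon 1 AGG (Arg): third position 2-fold.
Codon 2 AUG (Met): third position 1-fold.
Codon 3 CUC (Leu): third position 4-fold.
Codon 4 GCA (Ala): third position 4-fold.
Codon 5 GAA (Glu): third position 2-fold.
Four-fold degenerate third positions: 2.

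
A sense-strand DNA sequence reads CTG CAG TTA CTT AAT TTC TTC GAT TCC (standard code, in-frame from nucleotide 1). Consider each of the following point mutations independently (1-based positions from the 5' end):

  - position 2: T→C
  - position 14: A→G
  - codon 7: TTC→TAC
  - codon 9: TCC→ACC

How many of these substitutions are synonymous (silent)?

Codon 1: CTG (Leu) → CCG (Pro) — missense.
Codon 5: AAT (Asn) → AGT (Ser) — missense.
Codon 7: TTC (Phe) → TAC (Tyr) — missense.
Codon 9: TCC (Ser) → ACC (Thr) — missense.
Synonymous: 0 of 4.

0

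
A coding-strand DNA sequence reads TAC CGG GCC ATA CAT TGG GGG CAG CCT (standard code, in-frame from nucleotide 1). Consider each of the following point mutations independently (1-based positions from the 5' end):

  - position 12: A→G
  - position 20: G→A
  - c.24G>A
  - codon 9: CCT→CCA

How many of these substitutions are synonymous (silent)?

Codon 4: ATA (Ile) → ATG (Met) — missense.
Codon 7: GGG (Gly) → GAG (Glu) — missense.
Codon 8: CAG (Gln) → CAA (Gln) — synonymous.
Codon 9: CCT (Pro) → CCA (Pro) — synonymous.
Synonymous: 2 of 4.

2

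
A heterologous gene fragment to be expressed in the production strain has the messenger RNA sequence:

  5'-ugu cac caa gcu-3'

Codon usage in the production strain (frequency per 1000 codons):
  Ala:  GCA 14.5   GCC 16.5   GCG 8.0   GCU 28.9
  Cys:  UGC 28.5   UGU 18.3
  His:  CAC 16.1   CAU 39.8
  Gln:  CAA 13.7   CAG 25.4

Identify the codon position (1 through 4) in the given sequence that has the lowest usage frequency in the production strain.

Codon 1 UGU (Cys): 18.3 per 1000.
Codon 2 CAC (His): 16.1 per 1000.
Codon 3 CAA (Gln): 13.7 per 1000.
Codon 4 GCU (Ala): 28.9 per 1000.
Lowest frequency is 13.7 at codon 3.

3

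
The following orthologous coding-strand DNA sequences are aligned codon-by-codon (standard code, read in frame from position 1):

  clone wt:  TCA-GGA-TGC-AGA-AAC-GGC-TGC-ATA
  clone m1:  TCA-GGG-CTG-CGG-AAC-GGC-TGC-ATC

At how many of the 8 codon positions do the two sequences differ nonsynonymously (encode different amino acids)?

1

Codon 1: TCA Ser / TCA Ser — identical.
Codon 2: GGA Gly / GGG Gly — synonymous.
Codon 3: TGC Cys / CTG Leu — nonsynonymous.
Codon 4: AGA Arg / CGG Arg — synonymous.
Codon 5: AAC Asn / AAC Asn — identical.
Codon 6: GGC Gly / GGC Gly — identical.
Codon 7: TGC Cys / TGC Cys — identical.
Codon 8: ATA Ile / ATC Ile — synonymous.
Nonsynonymous differences: 1.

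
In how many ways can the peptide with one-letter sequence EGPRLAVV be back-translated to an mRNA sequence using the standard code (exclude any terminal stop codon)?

Glu: 2 codons.
Gly: 4 codons.
Pro: 4 codons.
Arg: 6 codons.
Leu: 6 codons.
Ala: 4 codons.
Val: 4 codons.
Val: 4 codons.
2 × 4 × 4 × 6 × 6 × 4 × 4 × 4 = 73728.

73728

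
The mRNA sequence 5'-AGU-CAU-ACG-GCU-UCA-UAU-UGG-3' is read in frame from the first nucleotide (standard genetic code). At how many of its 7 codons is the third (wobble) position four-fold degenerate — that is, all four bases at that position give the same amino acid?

3

Codon 1 AGU (Ser): third position 2-fold.
Codon 2 CAU (His): third position 2-fold.
Codon 3 ACG (Thr): third position 4-fold.
Codon 4 GCU (Ala): third position 4-fold.
Codon 5 UCA (Ser): third position 4-fold.
Codon 6 UAU (Tyr): third position 2-fold.
Codon 7 UGG (Trp): third position 1-fold.
Four-fold degenerate third positions: 3.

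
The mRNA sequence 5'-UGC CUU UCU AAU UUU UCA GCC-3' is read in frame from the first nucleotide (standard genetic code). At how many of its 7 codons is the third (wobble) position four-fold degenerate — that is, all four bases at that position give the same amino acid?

4

Codon 1 UGC (Cys): third position 2-fold.
Codon 2 CUU (Leu): third position 4-fold.
Codon 3 UCU (Ser): third position 4-fold.
Codon 4 AAU (Asn): third position 2-fold.
Codon 5 UUU (Phe): third position 2-fold.
Codon 6 UCA (Ser): third position 4-fold.
Codon 7 GCC (Ala): third position 4-fold.
Four-fold degenerate third positions: 4.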